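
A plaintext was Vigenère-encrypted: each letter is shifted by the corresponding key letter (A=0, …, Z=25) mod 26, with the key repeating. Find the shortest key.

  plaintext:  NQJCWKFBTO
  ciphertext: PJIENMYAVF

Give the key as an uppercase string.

CTZCR

  i= 0: P-N =  2 → C
  i= 1: J-Q = 19 → T
  i= 2: I-J = 25 → Z
  i= 3: E-C =  2 → C
  i= 4: N-W = 17 → R
  i= 5: M-K =  2 → C
  i= 6: Y-F = 19 → T
  i= 7: A-B = 25 → Z
  i= 8: V-T =  2 → C
  i= 9: F-O = 17 → R
  shifts repeat with period 5: CTZCR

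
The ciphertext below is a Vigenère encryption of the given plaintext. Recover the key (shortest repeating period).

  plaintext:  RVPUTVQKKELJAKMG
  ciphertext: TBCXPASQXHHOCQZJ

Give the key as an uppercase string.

  i= 0: T-R =  2 → C
  i= 1: B-V =  6 → G
  i= 2: C-P = 13 → N
  i= 3: X-U =  3 → D
  i= 4: P-T = 22 → W
  i= 5: A-V =  5 → F
  i= 6: S-Q =  2 → C
  i= 7: Q-K =  6 → G
  i= 8: X-K = 13 → N
  i= 9: H-E =  3 → D
  i=10: H-L = 22 → W
  i=11: O-J =  5 → F
  i=12: C-A =  2 → C
  i=13: Q-K =  6 → G
  i=14: Z-M = 13 → N
  i=15: J-G =  3 → D
  shifts repeat with period 6: CGNDWF

CGNDWF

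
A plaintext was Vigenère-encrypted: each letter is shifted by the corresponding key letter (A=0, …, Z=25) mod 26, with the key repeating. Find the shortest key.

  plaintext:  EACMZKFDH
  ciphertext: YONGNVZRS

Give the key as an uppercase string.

  i= 0: Y-E = 20 → U
  i= 1: O-A = 14 → O
  i= 2: N-C = 11 → L
  i= 3: G-M = 20 → U
  i= 4: N-Z = 14 → O
  i= 5: V-K = 11 → L
  i= 6: Z-F = 20 → U
  i= 7: R-D = 14 → O
  i= 8: S-H = 11 → L
  shifts repeat with period 3: UOL

UOL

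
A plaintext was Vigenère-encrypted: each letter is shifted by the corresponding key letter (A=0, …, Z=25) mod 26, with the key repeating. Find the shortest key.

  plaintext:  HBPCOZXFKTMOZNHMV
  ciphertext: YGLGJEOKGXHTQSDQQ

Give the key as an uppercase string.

RFWEVF

  i= 0: Y-H = 17 → R
  i= 1: G-B =  5 → F
  i= 2: L-P = 22 → W
  i= 3: G-C =  4 → E
  i= 4: J-O = 21 → V
  i= 5: E-Z =  5 → F
  i= 6: O-X = 17 → R
  i= 7: K-F =  5 → F
  i= 8: G-K = 22 → W
  i= 9: X-T =  4 → E
  i=10: H-M = 21 → V
  i=11: T-O =  5 → F
  i=12: Q-Z = 17 → R
  i=13: S-N =  5 → F
  i=14: D-H = 22 → W
  i=15: Q-M =  4 → E
  i=16: Q-V = 21 → V
  shifts repeat with period 6: RFWEVF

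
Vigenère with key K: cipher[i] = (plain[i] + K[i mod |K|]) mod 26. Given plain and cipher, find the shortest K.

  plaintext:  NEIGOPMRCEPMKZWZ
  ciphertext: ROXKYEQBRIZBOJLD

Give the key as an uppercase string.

EKP

  i= 0: R-N =  4 → E
  i= 1: O-E = 10 → K
  i= 2: X-I = 15 → P
  i= 3: K-G =  4 → E
  i= 4: Y-O = 10 → K
  i= 5: E-P = 15 → P
  i= 6: Q-M =  4 → E
  i= 7: B-R = 10 → K
  i= 8: R-C = 15 → P
  i= 9: I-E =  4 → E
  i=10: Z-P = 10 → K
  i=11: B-M = 15 → P
  i=12: O-K =  4 → E
  i=13: J-Z = 10 → K
  i=14: L-W = 15 → P
  i=15: D-Z =  4 → E
  shifts repeat with period 3: EKP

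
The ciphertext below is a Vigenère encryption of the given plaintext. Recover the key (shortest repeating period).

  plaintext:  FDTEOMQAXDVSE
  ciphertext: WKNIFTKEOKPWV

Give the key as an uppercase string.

  i= 0: W-F = 17 → R
  i= 1: K-D =  7 → H
  i= 2: N-T = 20 → U
  i= 3: I-E =  4 → E
  i= 4: F-O = 17 → R
  i= 5: T-M =  7 → H
  i= 6: K-Q = 20 → U
  i= 7: E-A =  4 → E
  i= 8: O-X = 17 → R
  i= 9: K-D =  7 → H
  i=10: P-V = 20 → U
  i=11: W-S =  4 → E
  i=12: V-E = 17 → R
  shifts repeat with period 4: RHUE

RHUE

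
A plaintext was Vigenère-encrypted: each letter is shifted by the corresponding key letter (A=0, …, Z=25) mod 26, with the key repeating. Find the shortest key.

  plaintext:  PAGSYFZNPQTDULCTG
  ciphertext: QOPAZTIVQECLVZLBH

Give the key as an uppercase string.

  i= 0: Q-P =  1 → B
  i= 1: O-A = 14 → O
  i= 2: P-G =  9 → J
  i= 3: A-S =  8 → I
  i= 4: Z-Y =  1 → B
  i= 5: T-F = 14 → O
  i= 6: I-Z =  9 → J
  i= 7: V-N =  8 → I
  i= 8: Q-P =  1 → B
  i= 9: E-Q = 14 → O
  i=10: C-T =  9 → J
  i=11: L-D =  8 → I
  i=12: V-U =  1 → B
  i=13: Z-L = 14 → O
  i=14: L-C =  9 → J
  i=15: B-T =  8 → I
  i=16: H-G =  1 → B
  shifts repeat with period 4: BOJI

BOJI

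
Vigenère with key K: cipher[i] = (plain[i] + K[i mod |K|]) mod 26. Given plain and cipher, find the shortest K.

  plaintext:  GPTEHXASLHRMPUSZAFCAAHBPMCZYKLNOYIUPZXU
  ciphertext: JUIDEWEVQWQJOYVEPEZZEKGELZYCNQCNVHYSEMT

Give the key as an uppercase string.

  i= 0: J-G =  3 → D
  i= 1: U-P =  5 → F
  i= 2: I-T = 15 → P
  i= 3: D-E = 25 → Z
  i= 4: E-H = 23 → X
  i= 5: W-X = 25 → Z
  i= 6: E-A =  4 → E
  i= 7: V-S =  3 → D
  i= 8: Q-L =  5 → F
  i= 9: W-H = 15 → P
  i=10: Q-R = 25 → Z
  i=11: J-M = 23 → X
  i=12: O-P = 25 → Z
  i=13: Y-U =  4 → E
  i=14: V-S =  3 → D
  i=15: E-Z =  5 → F
  i=16: P-A = 15 → P
  i=17: E-F = 25 → Z
  i=18: Z-C = 23 → X
  i=19: Z-A = 25 → Z
  i=20: E-A =  4 → E
  i=21: K-H =  3 → D
  i=22: G-B =  5 → F
  i=23: E-P = 15 → P
  i=24: L-M = 25 → Z
  i=25: Z-C = 23 → X
  i=26: Y-Z = 25 → Z
  i=27: C-Y =  4 → E
  i=28: N-K =  3 → D
  i=29: Q-L =  5 → F
  i=30: C-N = 15 → P
  i=31: N-O = 25 → Z
  i=32: V-Y = 23 → X
  i=33: H-I = 25 → Z
  i=34: Y-U =  4 → E
  i=35: S-P =  3 → D
  i=36: E-Z =  5 → F
  i=37: M-X = 15 → P
  i=38: T-U = 25 → Z
  shifts repeat with period 7: DFPZXZE

DFPZXZE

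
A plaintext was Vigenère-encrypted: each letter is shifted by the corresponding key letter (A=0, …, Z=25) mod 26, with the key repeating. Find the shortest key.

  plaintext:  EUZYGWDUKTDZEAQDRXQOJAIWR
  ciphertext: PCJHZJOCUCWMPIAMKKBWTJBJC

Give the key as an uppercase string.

LIKJTN

  i= 0: P-E = 11 → L
  i= 1: C-U =  8 → I
  i= 2: J-Z = 10 → K
  i= 3: H-Y =  9 → J
  i= 4: Z-G = 19 → T
  i= 5: J-W = 13 → N
  i= 6: O-D = 11 → L
  i= 7: C-U =  8 → I
  i= 8: U-K = 10 → K
  i= 9: C-T =  9 → J
  i=10: W-D = 19 → T
  i=11: M-Z = 13 → N
  i=12: P-E = 11 → L
  i=13: I-A =  8 → I
  i=14: A-Q = 10 → K
  i=15: M-D =  9 → J
  i=16: K-R = 19 → T
  i=17: K-X = 13 → N
  i=18: B-Q = 11 → L
  i=19: W-O =  8 → I
  i=20: T-J = 10 → K
  i=21: J-A =  9 → J
  i=22: B-I = 19 → T
  i=23: J-W = 13 → N
  i=24: C-R = 11 → L
  shifts repeat with period 6: LIKJTN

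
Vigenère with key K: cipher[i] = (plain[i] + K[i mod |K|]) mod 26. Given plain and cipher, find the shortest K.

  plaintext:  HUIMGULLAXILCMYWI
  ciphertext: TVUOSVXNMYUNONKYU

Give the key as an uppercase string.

MBMC

  i= 0: T-H = 12 → M
  i= 1: V-U =  1 → B
  i= 2: U-I = 12 → M
  i= 3: O-M =  2 → C
  i= 4: S-G = 12 → M
  i= 5: V-U =  1 → B
  i= 6: X-L = 12 → M
  i= 7: N-L =  2 → C
  i= 8: M-A = 12 → M
  i= 9: Y-X =  1 → B
  i=10: U-I = 12 → M
  i=11: N-L =  2 → C
  i=12: O-C = 12 → M
  i=13: N-M =  1 → B
  i=14: K-Y = 12 → M
  i=15: Y-W =  2 → C
  i=16: U-I = 12 → M
  shifts repeat with period 4: MBMC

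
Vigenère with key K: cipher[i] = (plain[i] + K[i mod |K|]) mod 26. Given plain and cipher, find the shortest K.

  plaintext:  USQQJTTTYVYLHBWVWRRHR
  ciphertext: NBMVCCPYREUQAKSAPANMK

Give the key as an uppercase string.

  i= 0: N-U = 19 → T
  i= 1: B-S =  9 → J
  i= 2: M-Q = 22 → W
  i= 3: V-Q =  5 → F
  i= 4: C-J = 19 → T
  i= 5: C-T =  9 → J
  i= 6: P-T = 22 → W
  i= 7: Y-T =  5 → F
  i= 8: R-Y = 19 → T
  i= 9: E-V =  9 → J
  i=10: U-Y = 22 → W
  i=11: Q-L =  5 → F
  i=12: A-H = 19 → T
  i=13: K-B =  9 → J
  i=14: S-W = 22 → W
  i=15: A-V =  5 → F
  i=16: P-W = 19 → T
  i=17: A-R =  9 → J
  i=18: N-R = 22 → W
  i=19: M-H =  5 → F
  i=20: K-R = 19 → T
  shifts repeat with period 4: TJWF

TJWF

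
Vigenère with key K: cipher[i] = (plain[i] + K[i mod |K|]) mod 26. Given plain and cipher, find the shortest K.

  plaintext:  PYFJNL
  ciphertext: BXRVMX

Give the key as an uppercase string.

MZM

  i= 0: B-P = 12 → M
  i= 1: X-Y = 25 → Z
  i= 2: R-F = 12 → M
  i= 3: V-J = 12 → M
  i= 4: M-N = 25 → Z
  i= 5: X-L = 12 → M
  shifts repeat with period 3: MZM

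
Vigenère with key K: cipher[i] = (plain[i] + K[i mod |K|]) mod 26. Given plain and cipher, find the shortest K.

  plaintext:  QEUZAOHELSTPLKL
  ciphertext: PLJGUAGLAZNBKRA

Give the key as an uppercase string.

ZHPHUM

  i= 0: P-Q = 25 → Z
  i= 1: L-E =  7 → H
  i= 2: J-U = 15 → P
  i= 3: G-Z =  7 → H
  i= 4: U-A = 20 → U
  i= 5: A-O = 12 → M
  i= 6: G-H = 25 → Z
  i= 7: L-E =  7 → H
  i= 8: A-L = 15 → P
  i= 9: Z-S =  7 → H
  i=10: N-T = 20 → U
  i=11: B-P = 12 → M
  i=12: K-L = 25 → Z
  i=13: R-K =  7 → H
  i=14: A-L = 15 → P
  shifts repeat with period 6: ZHPHUM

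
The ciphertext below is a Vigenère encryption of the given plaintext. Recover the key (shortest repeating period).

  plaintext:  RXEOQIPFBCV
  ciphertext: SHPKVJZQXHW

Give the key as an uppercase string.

  i= 0: S-R =  1 → B
  i= 1: H-X = 10 → K
  i= 2: P-E = 11 → L
  i= 3: K-O = 22 → W
  i= 4: V-Q =  5 → F
  i= 5: J-I =  1 → B
  i= 6: Z-P = 10 → K
  i= 7: Q-F = 11 → L
  i= 8: X-B = 22 → W
  i= 9: H-C =  5 → F
  i=10: W-V =  1 → B
  shifts repeat with period 5: BKLWF

BKLWF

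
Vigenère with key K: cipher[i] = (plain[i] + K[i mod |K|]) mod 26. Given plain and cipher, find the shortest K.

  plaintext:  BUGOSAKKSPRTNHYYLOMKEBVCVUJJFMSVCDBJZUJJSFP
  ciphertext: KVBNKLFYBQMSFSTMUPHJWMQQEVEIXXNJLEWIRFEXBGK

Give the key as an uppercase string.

JBVZSLVO

  i= 0: K-B =  9 → J
  i= 1: V-U =  1 → B
  i= 2: B-G = 21 → V
  i= 3: N-O = 25 → Z
  i= 4: K-S = 18 → S
  i= 5: L-A = 11 → L
  i= 6: F-K = 21 → V
  i= 7: Y-K = 14 → O
  i= 8: B-S =  9 → J
  i= 9: Q-P =  1 → B
  i=10: M-R = 21 → V
  i=11: S-T = 25 → Z
  i=12: F-N = 18 → S
  i=13: S-H = 11 → L
  i=14: T-Y = 21 → V
  i=15: M-Y = 14 → O
  i=16: U-L =  9 → J
  i=17: P-O =  1 → B
  i=18: H-M = 21 → V
  i=19: J-K = 25 → Z
  i=20: W-E = 18 → S
  i=21: M-B = 11 → L
  i=22: Q-V = 21 → V
  i=23: Q-C = 14 → O
  i=24: E-V =  9 → J
  i=25: V-U =  1 → B
  i=26: E-J = 21 → V
  i=27: I-J = 25 → Z
  i=28: X-F = 18 → S
  i=29: X-M = 11 → L
  i=30: N-S = 21 → V
  i=31: J-V = 14 → O
  i=32: L-C =  9 → J
  i=33: E-D =  1 → B
  i=34: W-B = 21 → V
  i=35: I-J = 25 → Z
  i=36: R-Z = 18 → S
  i=37: F-U = 11 → L
  i=38: E-J = 21 → V
  i=39: X-J = 14 → O
  i=40: B-S =  9 → J
  i=41: G-F =  1 → B
  i=42: K-P = 21 → V
  shifts repeat with period 8: JBVZSLVO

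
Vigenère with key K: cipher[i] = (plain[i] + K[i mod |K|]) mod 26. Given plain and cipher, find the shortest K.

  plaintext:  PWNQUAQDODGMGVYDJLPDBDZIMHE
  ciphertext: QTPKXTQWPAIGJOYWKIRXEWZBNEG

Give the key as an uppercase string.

BXCUDTAT

  i= 0: Q-P =  1 → B
  i= 1: T-W = 23 → X
  i= 2: P-N =  2 → C
  i= 3: K-Q = 20 → U
  i= 4: X-U =  3 → D
  i= 5: T-A = 19 → T
  i= 6: Q-Q =  0 → A
  i= 7: W-D = 19 → T
  i= 8: P-O =  1 → B
  i= 9: A-D = 23 → X
  i=10: I-G =  2 → C
  i=11: G-M = 20 → U
  i=12: J-G =  3 → D
  i=13: O-V = 19 → T
  i=14: Y-Y =  0 → A
  i=15: W-D = 19 → T
  i=16: K-J =  1 → B
  i=17: I-L = 23 → X
  i=18: R-P =  2 → C
  i=19: X-D = 20 → U
  i=20: E-B =  3 → D
  i=21: W-D = 19 → T
  i=22: Z-Z =  0 → A
  i=23: B-I = 19 → T
  i=24: N-M =  1 → B
  i=25: E-H = 23 → X
  i=26: G-E =  2 → C
  shifts repeat with period 8: BXCUDTAT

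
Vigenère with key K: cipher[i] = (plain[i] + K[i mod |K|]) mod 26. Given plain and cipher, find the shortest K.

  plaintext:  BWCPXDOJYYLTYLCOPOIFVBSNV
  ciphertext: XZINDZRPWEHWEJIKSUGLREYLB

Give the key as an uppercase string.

WDGYG

  i= 0: X-B = 22 → W
  i= 1: Z-W =  3 → D
  i= 2: I-C =  6 → G
  i= 3: N-P = 24 → Y
  i= 4: D-X =  6 → G
  i= 5: Z-D = 22 → W
  i= 6: R-O =  3 → D
  i= 7: P-J =  6 → G
  i= 8: W-Y = 24 → Y
  i= 9: E-Y =  6 → G
  i=10: H-L = 22 → W
  i=11: W-T =  3 → D
  i=12: E-Y =  6 → G
  i=13: J-L = 24 → Y
  i=14: I-C =  6 → G
  i=15: K-O = 22 → W
  i=16: S-P =  3 → D
  i=17: U-O =  6 → G
  i=18: G-I = 24 → Y
  i=19: L-F =  6 → G
  i=20: R-V = 22 → W
  i=21: E-B =  3 → D
  i=22: Y-S =  6 → G
  i=23: L-N = 24 → Y
  i=24: B-V =  6 → G
  shifts repeat with period 5: WDGYG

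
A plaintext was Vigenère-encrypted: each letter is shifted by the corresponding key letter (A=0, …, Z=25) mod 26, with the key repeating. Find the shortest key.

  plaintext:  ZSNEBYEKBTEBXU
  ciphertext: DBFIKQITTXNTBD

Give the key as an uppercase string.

  i= 0: D-Z =  4 → E
  i= 1: B-S =  9 → J
  i= 2: F-N = 18 → S
  i= 3: I-E =  4 → E
  i= 4: K-B =  9 → J
  i= 5: Q-Y = 18 → S
  i= 6: I-E =  4 → E
  i= 7: T-K =  9 → J
  i= 8: T-B = 18 → S
  i= 9: X-T =  4 → E
  i=10: N-E =  9 → J
  i=11: T-B = 18 → S
  i=12: B-X =  4 → E
  i=13: D-U =  9 → J
  shifts repeat with period 3: EJS

EJS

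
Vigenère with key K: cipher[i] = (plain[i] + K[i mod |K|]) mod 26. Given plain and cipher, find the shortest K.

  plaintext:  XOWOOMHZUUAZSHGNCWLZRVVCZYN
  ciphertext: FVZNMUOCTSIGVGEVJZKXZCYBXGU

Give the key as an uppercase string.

IHDZY

  i= 0: F-X =  8 → I
  i= 1: V-O =  7 → H
  i= 2: Z-W =  3 → D
  i= 3: N-O = 25 → Z
  i= 4: M-O = 24 → Y
  i= 5: U-M =  8 → I
  i= 6: O-H =  7 → H
  i= 7: C-Z =  3 → D
  i= 8: T-U = 25 → Z
  i= 9: S-U = 24 → Y
  i=10: I-A =  8 → I
  i=11: G-Z =  7 → H
  i=12: V-S =  3 → D
  i=13: G-H = 25 → Z
  i=14: E-G = 24 → Y
  i=15: V-N =  8 → I
  i=16: J-C =  7 → H
  i=17: Z-W =  3 → D
  i=18: K-L = 25 → Z
  i=19: X-Z = 24 → Y
  i=20: Z-R =  8 → I
  i=21: C-V =  7 → H
  i=22: Y-V =  3 → D
  i=23: B-C = 25 → Z
  i=24: X-Z = 24 → Y
  i=25: G-Y =  8 → I
  i=26: U-N =  7 → H
  shifts repeat with period 5: IHDZY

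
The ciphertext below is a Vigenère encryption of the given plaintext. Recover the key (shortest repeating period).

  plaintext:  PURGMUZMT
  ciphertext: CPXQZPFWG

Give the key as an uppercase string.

  i= 0: C-P = 13 → N
  i= 1: P-U = 21 → V
  i= 2: X-R =  6 → G
  i= 3: Q-G = 10 → K
  i= 4: Z-M = 13 → N
  i= 5: P-U = 21 → V
  i= 6: F-Z =  6 → G
  i= 7: W-M = 10 → K
  i= 8: G-T = 13 → N
  shifts repeat with period 4: NVGK

NVGK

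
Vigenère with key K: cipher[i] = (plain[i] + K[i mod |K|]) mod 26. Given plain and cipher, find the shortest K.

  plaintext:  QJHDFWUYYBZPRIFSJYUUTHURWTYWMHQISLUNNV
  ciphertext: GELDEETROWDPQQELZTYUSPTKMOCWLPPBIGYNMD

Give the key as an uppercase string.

  i= 0: G-Q = 16 → Q
  i= 1: E-J = 21 → V
  i= 2: L-H =  4 → E
  i= 3: D-D =  0 → A
  i= 4: E-F = 25 → Z
  i= 5: E-W =  8 → I
  i= 6: T-U = 25 → Z
  i= 7: R-Y = 19 → T
  i= 8: O-Y = 16 → Q
  i= 9: W-B = 21 → V
  i=10: D-Z =  4 → E
  i=11: P-P =  0 → A
  i=12: Q-R = 25 → Z
  i=13: Q-I =  8 → I
  i=14: E-F = 25 → Z
  i=15: L-S = 19 → T
  i=16: Z-J = 16 → Q
  i=17: T-Y = 21 → V
  i=18: Y-U =  4 → E
  i=19: U-U =  0 → A
  i=20: S-T = 25 → Z
  i=21: P-H =  8 → I
  i=22: T-U = 25 → Z
  i=23: K-R = 19 → T
  i=24: M-W = 16 → Q
  i=25: O-T = 21 → V
  i=26: C-Y =  4 → E
  i=27: W-W =  0 → A
  i=28: L-M = 25 → Z
  i=29: P-H =  8 → I
  i=30: P-Q = 25 → Z
  i=31: B-I = 19 → T
  i=32: I-S = 16 → Q
  i=33: G-L = 21 → V
  i=34: Y-U =  4 → E
  i=35: N-N =  0 → A
  i=36: M-N = 25 → Z
  i=37: D-V =  8 → I
  shifts repeat with period 8: QVEAZIZT

QVEAZIZT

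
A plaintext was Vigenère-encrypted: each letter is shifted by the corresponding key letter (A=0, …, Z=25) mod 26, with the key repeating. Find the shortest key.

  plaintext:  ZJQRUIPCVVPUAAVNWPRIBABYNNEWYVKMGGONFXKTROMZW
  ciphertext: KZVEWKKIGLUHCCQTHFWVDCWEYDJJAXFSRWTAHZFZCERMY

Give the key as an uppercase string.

  i= 0: K-Z = 11 → L
  i= 1: Z-J = 16 → Q
  i= 2: V-Q =  5 → F
  i= 3: E-R = 13 → N
  i= 4: W-U =  2 → C
  i= 5: K-I =  2 → C
  i= 6: K-P = 21 → V
  i= 7: I-C =  6 → G
  i= 8: G-V = 11 → L
  i= 9: L-V = 16 → Q
  i=10: U-P =  5 → F
  i=11: H-U = 13 → N
  i=12: C-A =  2 → C
  i=13: C-A =  2 → C
  i=14: Q-V = 21 → V
  i=15: T-N =  6 → G
  i=16: H-W = 11 → L
  i=17: F-P = 16 → Q
  i=18: W-R =  5 → F
  i=19: V-I = 13 → N
  i=20: D-B =  2 → C
  i=21: C-A =  2 → C
  i=22: W-B = 21 → V
  i=23: E-Y =  6 → G
  i=24: Y-N = 11 → L
  i=25: D-N = 16 → Q
  i=26: J-E =  5 → F
  i=27: J-W = 13 → N
  i=28: A-Y =  2 → C
  i=29: X-V =  2 → C
  i=30: F-K = 21 → V
  i=31: S-M =  6 → G
  i=32: R-G = 11 → L
  i=33: W-G = 16 → Q
  i=34: T-O =  5 → F
  i=35: A-N = 13 → N
  i=36: H-F =  2 → C
  i=37: Z-X =  2 → C
  i=38: F-K = 21 → V
  i=39: Z-T =  6 → G
  i=40: C-R = 11 → L
  i=41: E-O = 16 → Q
  i=42: R-M =  5 → F
  i=43: M-Z = 13 → N
  i=44: Y-W =  2 → C
  shifts repeat with period 8: LQFNCCVG

LQFNCCVG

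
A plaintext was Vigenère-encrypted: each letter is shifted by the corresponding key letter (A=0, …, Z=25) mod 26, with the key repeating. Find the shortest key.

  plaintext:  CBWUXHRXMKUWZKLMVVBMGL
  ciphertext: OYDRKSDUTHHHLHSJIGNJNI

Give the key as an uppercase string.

MXHXNL

  i= 0: O-C = 12 → M
  i= 1: Y-B = 23 → X
  i= 2: D-W =  7 → H
  i= 3: R-U = 23 → X
  i= 4: K-X = 13 → N
  i= 5: S-H = 11 → L
  i= 6: D-R = 12 → M
  i= 7: U-X = 23 → X
  i= 8: T-M =  7 → H
  i= 9: H-K = 23 → X
  i=10: H-U = 13 → N
  i=11: H-W = 11 → L
  i=12: L-Z = 12 → M
  i=13: H-K = 23 → X
  i=14: S-L =  7 → H
  i=15: J-M = 23 → X
  i=16: I-V = 13 → N
  i=17: G-V = 11 → L
  i=18: N-B = 12 → M
  i=19: J-M = 23 → X
  i=20: N-G =  7 → H
  i=21: I-L = 23 → X
  shifts repeat with period 6: MXHXNL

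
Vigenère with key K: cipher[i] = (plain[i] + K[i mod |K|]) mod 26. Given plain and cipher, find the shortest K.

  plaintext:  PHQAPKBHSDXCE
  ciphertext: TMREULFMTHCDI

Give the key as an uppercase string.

  i= 0: T-P =  4 → E
  i= 1: M-H =  5 → F
  i= 2: R-Q =  1 → B
  i= 3: E-A =  4 → E
  i= 4: U-P =  5 → F
  i= 5: L-K =  1 → B
  i= 6: F-B =  4 → E
  i= 7: M-H =  5 → F
  i= 8: T-S =  1 → B
  i= 9: H-D =  4 → E
  i=10: C-X =  5 → F
  i=11: D-C =  1 → B
  i=12: I-E =  4 → E
  shifts repeat with period 3: EFB

EFB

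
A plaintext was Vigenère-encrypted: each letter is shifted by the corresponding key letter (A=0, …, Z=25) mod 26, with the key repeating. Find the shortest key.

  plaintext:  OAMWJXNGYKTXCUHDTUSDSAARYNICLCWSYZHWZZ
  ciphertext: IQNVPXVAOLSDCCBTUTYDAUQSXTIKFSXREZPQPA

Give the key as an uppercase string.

  i= 0: I-O = 20 → U
  i= 1: Q-A = 16 → Q
  i= 2: N-M =  1 → B
  i= 3: V-W = 25 → Z
  i= 4: P-J =  6 → G
  i= 5: X-X =  0 → A
  i= 6: V-N =  8 → I
  i= 7: A-G = 20 → U
  i= 8: O-Y = 16 → Q
  i= 9: L-K =  1 → B
  i=10: S-T = 25 → Z
  i=11: D-X =  6 → G
  i=12: C-C =  0 → A
  i=13: C-U =  8 → I
  i=14: B-H = 20 → U
  i=15: T-D = 16 → Q
  i=16: U-T =  1 → B
  i=17: T-U = 25 → Z
  i=18: Y-S =  6 → G
  i=19: D-D =  0 → A
  i=20: A-S =  8 → I
  i=21: U-A = 20 → U
  i=22: Q-A = 16 → Q
  i=23: S-R =  1 → B
  i=24: X-Y = 25 → Z
  i=25: T-N =  6 → G
  i=26: I-I =  0 → A
  i=27: K-C =  8 → I
  i=28: F-L = 20 → U
  i=29: S-C = 16 → Q
  i=30: X-W =  1 → B
  i=31: R-S = 25 → Z
  i=32: E-Y =  6 → G
  i=33: Z-Z =  0 → A
  i=34: P-H =  8 → I
  i=35: Q-W = 20 → U
  i=36: P-Z = 16 → Q
  i=37: A-Z =  1 → B
  shifts repeat with period 7: UQBZGAI

UQBZGAI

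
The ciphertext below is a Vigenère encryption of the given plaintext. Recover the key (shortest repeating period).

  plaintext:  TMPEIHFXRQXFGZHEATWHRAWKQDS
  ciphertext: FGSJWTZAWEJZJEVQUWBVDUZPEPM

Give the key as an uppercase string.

  i= 0: F-T = 12 → M
  i= 1: G-M = 20 → U
  i= 2: S-P =  3 → D
  i= 3: J-E =  5 → F
  i= 4: W-I = 14 → O
  i= 5: T-H = 12 → M
  i= 6: Z-F = 20 → U
  i= 7: A-X =  3 → D
  i= 8: W-R =  5 → F
  i= 9: E-Q = 14 → O
  i=10: J-X = 12 → M
  i=11: Z-F = 20 → U
  i=12: J-G =  3 → D
  i=13: E-Z =  5 → F
  i=14: V-H = 14 → O
  i=15: Q-E = 12 → M
  i=16: U-A = 20 → U
  i=17: W-T =  3 → D
  i=18: B-W =  5 → F
  i=19: V-H = 14 → O
  i=20: D-R = 12 → M
  i=21: U-A = 20 → U
  i=22: Z-W =  3 → D
  i=23: P-K =  5 → F
  i=24: E-Q = 14 → O
  i=25: P-D = 12 → M
  i=26: M-S = 20 → U
  shifts repeat with period 5: MUDFO

MUDFO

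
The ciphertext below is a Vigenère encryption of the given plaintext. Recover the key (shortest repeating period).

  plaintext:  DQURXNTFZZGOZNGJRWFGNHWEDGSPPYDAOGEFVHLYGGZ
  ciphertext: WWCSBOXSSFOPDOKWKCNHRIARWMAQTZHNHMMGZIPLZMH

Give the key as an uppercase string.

  i= 0: W-D = 19 → T
  i= 1: W-Q =  6 → G
  i= 2: C-U =  8 → I
  i= 3: S-R =  1 → B
  i= 4: B-X =  4 → E
  i= 5: O-N =  1 → B
  i= 6: X-T =  4 → E
  i= 7: S-F = 13 → N
  i= 8: S-Z = 19 → T
  i= 9: F-Z =  6 → G
  i=10: O-G =  8 → I
  i=11: P-O =  1 → B
  i=12: D-Z =  4 → E
  i=13: O-N =  1 → B
  i=14: K-G =  4 → E
  i=15: W-J = 13 → N
  i=16: K-R = 19 → T
  i=17: C-W =  6 → G
  i=18: N-F =  8 → I
  i=19: H-G =  1 → B
  i=20: R-N =  4 → E
  i=21: I-H =  1 → B
  i=22: A-W =  4 → E
  i=23: R-E = 13 → N
  i=24: W-D = 19 → T
  i=25: M-G =  6 → G
  i=26: A-S =  8 → I
  i=27: Q-P =  1 → B
  i=28: T-P =  4 → E
  i=29: Z-Y =  1 → B
  i=30: H-D =  4 → E
  i=31: N-A = 13 → N
  i=32: H-O = 19 → T
  i=33: M-G =  6 → G
  i=34: M-E =  8 → I
  i=35: G-F =  1 → B
  i=36: Z-V =  4 → E
  i=37: I-H =  1 → B
  i=38: P-L =  4 → E
  i=39: L-Y = 13 → N
  i=40: Z-G = 19 → T
  i=41: M-G =  6 → G
  i=42: H-Z =  8 → I
  shifts repeat with period 8: TGIBEBEN

TGIBEBEN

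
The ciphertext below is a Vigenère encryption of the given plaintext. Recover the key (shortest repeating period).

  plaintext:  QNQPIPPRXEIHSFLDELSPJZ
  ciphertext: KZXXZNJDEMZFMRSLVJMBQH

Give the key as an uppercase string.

UMHIRY

  i= 0: K-Q = 20 → U
  i= 1: Z-N = 12 → M
  i= 2: X-Q =  7 → H
  i= 3: X-P =  8 → I
  i= 4: Z-I = 17 → R
  i= 5: N-P = 24 → Y
  i= 6: J-P = 20 → U
  i= 7: D-R = 12 → M
  i= 8: E-X =  7 → H
  i= 9: M-E =  8 → I
  i=10: Z-I = 17 → R
  i=11: F-H = 24 → Y
  i=12: M-S = 20 → U
  i=13: R-F = 12 → M
  i=14: S-L =  7 → H
  i=15: L-D =  8 → I
  i=16: V-E = 17 → R
  i=17: J-L = 24 → Y
  i=18: M-S = 20 → U
  i=19: B-P = 12 → M
  i=20: Q-J =  7 → H
  i=21: H-Z =  8 → I
  shifts repeat with period 6: UMHIRY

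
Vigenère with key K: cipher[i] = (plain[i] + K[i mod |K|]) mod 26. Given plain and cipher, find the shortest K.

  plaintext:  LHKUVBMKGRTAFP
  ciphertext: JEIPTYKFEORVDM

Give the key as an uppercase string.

  i= 0: J-L = 24 → Y
  i= 1: E-H = 23 → X
  i= 2: I-K = 24 → Y
  i= 3: P-U = 21 → V
  i= 4: T-V = 24 → Y
  i= 5: Y-B = 23 → X
  i= 6: K-M = 24 → Y
  i= 7: F-K = 21 → V
  i= 8: E-G = 24 → Y
  i= 9: O-R = 23 → X
  i=10: R-T = 24 → Y
  i=11: V-A = 21 → V
  i=12: D-F = 24 → Y
  i=13: M-P = 23 → X
  shifts repeat with period 4: YXYV

YXYV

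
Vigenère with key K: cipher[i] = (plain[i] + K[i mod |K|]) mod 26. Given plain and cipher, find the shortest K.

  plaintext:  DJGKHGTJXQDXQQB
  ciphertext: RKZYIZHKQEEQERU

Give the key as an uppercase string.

  i= 0: R-D = 14 → O
  i= 1: K-J =  1 → B
  i= 2: Z-G = 19 → T
  i= 3: Y-K = 14 → O
  i= 4: I-H =  1 → B
  i= 5: Z-G = 19 → T
  i= 6: H-T = 14 → O
  i= 7: K-J =  1 → B
  i= 8: Q-X = 19 → T
  i= 9: E-Q = 14 → O
  i=10: E-D =  1 → B
  i=11: Q-X = 19 → T
  i=12: E-Q = 14 → O
  i=13: R-Q =  1 → B
  i=14: U-B = 19 → T
  shifts repeat with period 3: OBT

OBT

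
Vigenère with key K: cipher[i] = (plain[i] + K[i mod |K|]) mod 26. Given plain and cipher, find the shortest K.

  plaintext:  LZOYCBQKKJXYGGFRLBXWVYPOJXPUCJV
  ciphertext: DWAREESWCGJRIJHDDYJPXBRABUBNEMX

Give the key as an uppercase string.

  i= 0: D-L = 18 → S
  i= 1: W-Z = 23 → X
  i= 2: A-O = 12 → M
  i= 3: R-Y = 19 → T
  i= 4: E-C =  2 → C
  i= 5: E-B =  3 → D
  i= 6: S-Q =  2 → C
  i= 7: W-K = 12 → M
  i= 8: C-K = 18 → S
  i= 9: G-J = 23 → X
  i=10: J-X = 12 → M
  i=11: R-Y = 19 → T
  i=12: I-G =  2 → C
  i=13: J-G =  3 → D
  i=14: H-F =  2 → C
  i=15: D-R = 12 → M
  i=16: D-L = 18 → S
  i=17: Y-B = 23 → X
  i=18: J-X = 12 → M
  i=19: P-W = 19 → T
  i=20: X-V =  2 → C
  i=21: B-Y =  3 → D
  i=22: R-P =  2 → C
  i=23: A-O = 12 → M
  i=24: B-J = 18 → S
  i=25: U-X = 23 → X
  i=26: B-P = 12 → M
  i=27: N-U = 19 → T
  i=28: E-C =  2 → C
  i=29: M-J =  3 → D
  i=30: X-V =  2 → C
  shifts repeat with period 8: SXMTCDCM

SXMTCDCM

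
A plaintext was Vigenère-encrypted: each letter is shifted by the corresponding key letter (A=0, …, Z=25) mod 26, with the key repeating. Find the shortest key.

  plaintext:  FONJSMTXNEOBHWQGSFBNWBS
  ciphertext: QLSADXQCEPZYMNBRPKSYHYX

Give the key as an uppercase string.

  i= 0: Q-F = 11 → L
  i= 1: L-O = 23 → X
  i= 2: S-N =  5 → F
  i= 3: A-J = 17 → R
  i= 4: D-S = 11 → L
  i= 5: X-M = 11 → L
  i= 6: Q-T = 23 → X
  i= 7: C-X =  5 → F
  i= 8: E-N = 17 → R
  i= 9: P-E = 11 → L
  i=10: Z-O = 11 → L
  i=11: Y-B = 23 → X
  i=12: M-H =  5 → F
  i=13: N-W = 17 → R
  i=14: B-Q = 11 → L
  i=15: R-G = 11 → L
  i=16: P-S = 23 → X
  i=17: K-F =  5 → F
  i=18: S-B = 17 → R
  i=19: Y-N = 11 → L
  i=20: H-W = 11 → L
  i=21: Y-B = 23 → X
  i=22: X-S =  5 → F
  shifts repeat with period 5: LXFRL

LXFRL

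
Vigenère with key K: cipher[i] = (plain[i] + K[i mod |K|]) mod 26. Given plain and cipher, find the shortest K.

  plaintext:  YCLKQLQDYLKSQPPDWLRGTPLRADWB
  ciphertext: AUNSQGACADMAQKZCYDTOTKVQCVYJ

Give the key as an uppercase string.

  i= 0: A-Y =  2 → C
  i= 1: U-C = 18 → S
  i= 2: N-L =  2 → C
  i= 3: S-K =  8 → I
  i= 4: Q-Q =  0 → A
  i= 5: G-L = 21 → V
  i= 6: A-Q = 10 → K
  i= 7: C-D = 25 → Z
  i= 8: A-Y =  2 → C
  i= 9: D-L = 18 → S
  i=10: M-K =  2 → C
  i=11: A-S =  8 → I
  i=12: Q-Q =  0 → A
  i=13: K-P = 21 → V
  i=14: Z-P = 10 → K
  i=15: C-D = 25 → Z
  i=16: Y-W =  2 → C
  i=17: D-L = 18 → S
  i=18: T-R =  2 → C
  i=19: O-G =  8 → I
  i=20: T-T =  0 → A
  i=21: K-P = 21 → V
  i=22: V-L = 10 → K
  i=23: Q-R = 25 → Z
  i=24: C-A =  2 → C
  i=25: V-D = 18 → S
  i=26: Y-W =  2 → C
  i=27: J-B =  8 → I
  shifts repeat with period 8: CSCIAVKZ

CSCIAVKZ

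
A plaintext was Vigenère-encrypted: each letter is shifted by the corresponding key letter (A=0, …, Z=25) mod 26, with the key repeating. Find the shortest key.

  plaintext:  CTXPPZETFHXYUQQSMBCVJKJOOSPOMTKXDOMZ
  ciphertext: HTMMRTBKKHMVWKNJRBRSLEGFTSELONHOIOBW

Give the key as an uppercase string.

FAPXCUXR

  i= 0: H-C =  5 → F
  i= 1: T-T =  0 → A
  i= 2: M-X = 15 → P
  i= 3: M-P = 23 → X
  i= 4: R-P =  2 → C
  i= 5: T-Z = 20 → U
  i= 6: B-E = 23 → X
  i= 7: K-T = 17 → R
  i= 8: K-F =  5 → F
  i= 9: H-H =  0 → A
  i=10: M-X = 15 → P
  i=11: V-Y = 23 → X
  i=12: W-U =  2 → C
  i=13: K-Q = 20 → U
  i=14: N-Q = 23 → X
  i=15: J-S = 17 → R
  i=16: R-M =  5 → F
  i=17: B-B =  0 → A
  i=18: R-C = 15 → P
  i=19: S-V = 23 → X
  i=20: L-J =  2 → C
  i=21: E-K = 20 → U
  i=22: G-J = 23 → X
  i=23: F-O = 17 → R
  i=24: T-O =  5 → F
  i=25: S-S =  0 → A
  i=26: E-P = 15 → P
  i=27: L-O = 23 → X
  i=28: O-M =  2 → C
  i=29: N-T = 20 → U
  i=30: H-K = 23 → X
  i=31: O-X = 17 → R
  i=32: I-D =  5 → F
  i=33: O-O =  0 → A
  i=34: B-M = 15 → P
  i=35: W-Z = 23 → X
  shifts repeat with period 8: FAPXCUXR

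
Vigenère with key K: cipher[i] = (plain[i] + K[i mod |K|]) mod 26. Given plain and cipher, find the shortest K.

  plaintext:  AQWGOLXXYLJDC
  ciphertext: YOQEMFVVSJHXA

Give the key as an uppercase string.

YYU

  i= 0: Y-A = 24 → Y
  i= 1: O-Q = 24 → Y
  i= 2: Q-W = 20 → U
  i= 3: E-G = 24 → Y
  i= 4: M-O = 24 → Y
  i= 5: F-L = 20 → U
  i= 6: V-X = 24 → Y
  i= 7: V-X = 24 → Y
  i= 8: S-Y = 20 → U
  i= 9: J-L = 24 → Y
  i=10: H-J = 24 → Y
  i=11: X-D = 20 → U
  i=12: A-C = 24 → Y
  shifts repeat with period 3: YYU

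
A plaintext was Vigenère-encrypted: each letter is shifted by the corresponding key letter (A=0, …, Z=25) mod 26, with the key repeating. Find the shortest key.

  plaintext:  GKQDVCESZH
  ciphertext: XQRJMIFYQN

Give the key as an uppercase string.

  i= 0: X-G = 17 → R
  i= 1: Q-K =  6 → G
  i= 2: R-Q =  1 → B
  i= 3: J-D =  6 → G
  i= 4: M-V = 17 → R
  i= 5: I-C =  6 → G
  i= 6: F-E =  1 → B
  i= 7: Y-S =  6 → G
  i= 8: Q-Z = 17 → R
  i= 9: N-H =  6 → G
  shifts repeat with period 4: RGBG

RGBG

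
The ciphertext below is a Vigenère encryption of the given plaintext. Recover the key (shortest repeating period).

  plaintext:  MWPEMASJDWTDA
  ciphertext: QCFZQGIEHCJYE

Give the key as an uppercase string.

EGQV

  i= 0: Q-M =  4 → E
  i= 1: C-W =  6 → G
  i= 2: F-P = 16 → Q
  i= 3: Z-E = 21 → V
  i= 4: Q-M =  4 → E
  i= 5: G-A =  6 → G
  i= 6: I-S = 16 → Q
  i= 7: E-J = 21 → V
  i= 8: H-D =  4 → E
  i= 9: C-W =  6 → G
  i=10: J-T = 16 → Q
  i=11: Y-D = 21 → V
  i=12: E-A =  4 → E
  shifts repeat with period 4: EGQV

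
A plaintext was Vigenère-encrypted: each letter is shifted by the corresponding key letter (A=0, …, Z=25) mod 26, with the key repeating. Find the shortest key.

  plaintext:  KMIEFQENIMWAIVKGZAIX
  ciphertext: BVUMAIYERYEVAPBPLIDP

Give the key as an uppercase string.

RJMIVSU

  i= 0: B-K = 17 → R
  i= 1: V-M =  9 → J
  i= 2: U-I = 12 → M
  i= 3: M-E =  8 → I
  i= 4: A-F = 21 → V
  i= 5: I-Q = 18 → S
  i= 6: Y-E = 20 → U
  i= 7: E-N = 17 → R
  i= 8: R-I =  9 → J
  i= 9: Y-M = 12 → M
  i=10: E-W =  8 → I
  i=11: V-A = 21 → V
  i=12: A-I = 18 → S
  i=13: P-V = 20 → U
  i=14: B-K = 17 → R
  i=15: P-G =  9 → J
  i=16: L-Z = 12 → M
  i=17: I-A =  8 → I
  i=18: D-I = 21 → V
  i=19: P-X = 18 → S
  shifts repeat with period 7: RJMIVSU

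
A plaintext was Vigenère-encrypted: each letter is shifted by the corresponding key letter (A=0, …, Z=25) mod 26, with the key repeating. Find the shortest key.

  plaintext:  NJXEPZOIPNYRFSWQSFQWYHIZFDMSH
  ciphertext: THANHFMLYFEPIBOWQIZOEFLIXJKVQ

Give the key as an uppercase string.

GYDJS

  i= 0: T-N =  6 → G
  i= 1: H-J = 24 → Y
  i= 2: A-X =  3 → D
  i= 3: N-E =  9 → J
  i= 4: H-P = 18 → S
  i= 5: F-Z =  6 → G
  i= 6: M-O = 24 → Y
  i= 7: L-I =  3 → D
  i= 8: Y-P =  9 → J
  i= 9: F-N = 18 → S
  i=10: E-Y =  6 → G
  i=11: P-R = 24 → Y
  i=12: I-F =  3 → D
  i=13: B-S =  9 → J
  i=14: O-W = 18 → S
  i=15: W-Q =  6 → G
  i=16: Q-S = 24 → Y
  i=17: I-F =  3 → D
  i=18: Z-Q =  9 → J
  i=19: O-W = 18 → S
  i=20: E-Y =  6 → G
  i=21: F-H = 24 → Y
  i=22: L-I =  3 → D
  i=23: I-Z =  9 → J
  i=24: X-F = 18 → S
  i=25: J-D =  6 → G
  i=26: K-M = 24 → Y
  i=27: V-S =  3 → D
  i=28: Q-H =  9 → J
  shifts repeat with period 5: GYDJS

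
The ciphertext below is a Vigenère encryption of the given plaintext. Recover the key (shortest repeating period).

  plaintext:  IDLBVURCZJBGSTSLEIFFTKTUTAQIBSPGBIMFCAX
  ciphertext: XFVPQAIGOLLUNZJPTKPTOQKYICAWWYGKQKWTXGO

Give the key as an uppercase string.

PCKOVGRE

  i= 0: X-I = 15 → P
  i= 1: F-D =  2 → C
  i= 2: V-L = 10 → K
  i= 3: P-B = 14 → O
  i= 4: Q-V = 21 → V
  i= 5: A-U =  6 → G
  i= 6: I-R = 17 → R
  i= 7: G-C =  4 → E
  i= 8: O-Z = 15 → P
  i= 9: L-J =  2 → C
  i=10: L-B = 10 → K
  i=11: U-G = 14 → O
  i=12: N-S = 21 → V
  i=13: Z-T =  6 → G
  i=14: J-S = 17 → R
  i=15: P-L =  4 → E
  i=16: T-E = 15 → P
  i=17: K-I =  2 → C
  i=18: P-F = 10 → K
  i=19: T-F = 14 → O
  i=20: O-T = 21 → V
  i=21: Q-K =  6 → G
  i=22: K-T = 17 → R
  i=23: Y-U =  4 → E
  i=24: I-T = 15 → P
  i=25: C-A =  2 → C
  i=26: A-Q = 10 → K
  i=27: W-I = 14 → O
  i=28: W-B = 21 → V
  i=29: Y-S =  6 → G
  i=30: G-P = 17 → R
  i=31: K-G =  4 → E
  i=32: Q-B = 15 → P
  i=33: K-I =  2 → C
  i=34: W-M = 10 → K
  i=35: T-F = 14 → O
  i=36: X-C = 21 → V
  i=37: G-A =  6 → G
  i=38: O-X = 17 → R
  shifts repeat with period 8: PCKOVGRE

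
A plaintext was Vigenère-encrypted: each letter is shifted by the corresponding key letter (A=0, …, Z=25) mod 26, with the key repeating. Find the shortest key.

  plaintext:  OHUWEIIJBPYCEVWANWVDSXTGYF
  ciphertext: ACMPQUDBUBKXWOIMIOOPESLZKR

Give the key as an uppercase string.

MVSTM

  i= 0: A-O = 12 → M
  i= 1: C-H = 21 → V
  i= 2: M-U = 18 → S
  i= 3: P-W = 19 → T
  i= 4: Q-E = 12 → M
  i= 5: U-I = 12 → M
  i= 6: D-I = 21 → V
  i= 7: B-J = 18 → S
  i= 8: U-B = 19 → T
  i= 9: B-P = 12 → M
  i=10: K-Y = 12 → M
  i=11: X-C = 21 → V
  i=12: W-E = 18 → S
  i=13: O-V = 19 → T
  i=14: I-W = 12 → M
  i=15: M-A = 12 → M
  i=16: I-N = 21 → V
  i=17: O-W = 18 → S
  i=18: O-V = 19 → T
  i=19: P-D = 12 → M
  i=20: E-S = 12 → M
  i=21: S-X = 21 → V
  i=22: L-T = 18 → S
  i=23: Z-G = 19 → T
  i=24: K-Y = 12 → M
  i=25: R-F = 12 → M
  shifts repeat with period 5: MVSTM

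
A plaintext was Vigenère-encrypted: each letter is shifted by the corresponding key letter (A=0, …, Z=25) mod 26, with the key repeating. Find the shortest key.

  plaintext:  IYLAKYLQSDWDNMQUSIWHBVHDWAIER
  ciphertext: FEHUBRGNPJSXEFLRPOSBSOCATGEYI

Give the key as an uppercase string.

XGWURTVX

  i= 0: F-I = 23 → X
  i= 1: E-Y =  6 → G
  i= 2: H-L = 22 → W
  i= 3: U-A = 20 → U
  i= 4: B-K = 17 → R
  i= 5: R-Y = 19 → T
  i= 6: G-L = 21 → V
  i= 7: N-Q = 23 → X
  i= 8: P-S = 23 → X
  i= 9: J-D =  6 → G
  i=10: S-W = 22 → W
  i=11: X-D = 20 → U
  i=12: E-N = 17 → R
  i=13: F-M = 19 → T
  i=14: L-Q = 21 → V
  i=15: R-U = 23 → X
  i=16: P-S = 23 → X
  i=17: O-I =  6 → G
  i=18: S-W = 22 → W
  i=19: B-H = 20 → U
  i=20: S-B = 17 → R
  i=21: O-V = 19 → T
  i=22: C-H = 21 → V
  i=23: A-D = 23 → X
  i=24: T-W = 23 → X
  i=25: G-A =  6 → G
  i=26: E-I = 22 → W
  i=27: Y-E = 20 → U
  i=28: I-R = 17 → R
  shifts repeat with period 8: XGWURTVX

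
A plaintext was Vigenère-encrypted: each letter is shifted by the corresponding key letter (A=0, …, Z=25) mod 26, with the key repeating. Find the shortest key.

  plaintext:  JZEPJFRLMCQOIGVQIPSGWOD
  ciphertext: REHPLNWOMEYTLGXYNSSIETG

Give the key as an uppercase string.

IFDAC

  i= 0: R-J =  8 → I
  i= 1: E-Z =  5 → F
  i= 2: H-E =  3 → D
  i= 3: P-P =  0 → A
  i= 4: L-J =  2 → C
  i= 5: N-F =  8 → I
  i= 6: W-R =  5 → F
  i= 7: O-L =  3 → D
  i= 8: M-M =  0 → A
  i= 9: E-C =  2 → C
  i=10: Y-Q =  8 → I
  i=11: T-O =  5 → F
  i=12: L-I =  3 → D
  i=13: G-G =  0 → A
  i=14: X-V =  2 → C
  i=15: Y-Q =  8 → I
  i=16: N-I =  5 → F
  i=17: S-P =  3 → D
  i=18: S-S =  0 → A
  i=19: I-G =  2 → C
  i=20: E-W =  8 → I
  i=21: T-O =  5 → F
  i=22: G-D =  3 → D
  shifts repeat with period 5: IFDAC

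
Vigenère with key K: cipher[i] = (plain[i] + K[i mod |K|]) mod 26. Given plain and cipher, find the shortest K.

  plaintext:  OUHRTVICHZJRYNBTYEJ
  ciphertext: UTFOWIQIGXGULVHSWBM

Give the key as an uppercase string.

  i= 0: U-O =  6 → G
  i= 1: T-U = 25 → Z
  i= 2: F-H = 24 → Y
  i= 3: O-R = 23 → X
  i= 4: W-T =  3 → D
  i= 5: I-V = 13 → N
  i= 6: Q-I =  8 → I
  i= 7: I-C =  6 → G
  i= 8: G-H = 25 → Z
  i= 9: X-Z = 24 → Y
  i=10: G-J = 23 → X
  i=11: U-R =  3 → D
  i=12: L-Y = 13 → N
  i=13: V-N =  8 → I
  i=14: H-B =  6 → G
  i=15: S-T = 25 → Z
  i=16: W-Y = 24 → Y
  i=17: B-E = 23 → X
  i=18: M-J =  3 → D
  shifts repeat with period 7: GZYXDNI

GZYXDNI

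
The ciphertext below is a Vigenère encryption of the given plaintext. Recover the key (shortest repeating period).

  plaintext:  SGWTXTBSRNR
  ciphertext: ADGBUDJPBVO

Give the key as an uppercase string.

  i= 0: A-S =  8 → I
  i= 1: D-G = 23 → X
  i= 2: G-W = 10 → K
  i= 3: B-T =  8 → I
  i= 4: U-X = 23 → X
  i= 5: D-T = 10 → K
  i= 6: J-B =  8 → I
  i= 7: P-S = 23 → X
  i= 8: B-R = 10 → K
  i= 9: V-N =  8 → I
  i=10: O-R = 23 → X
  shifts repeat with period 3: IXK

IXK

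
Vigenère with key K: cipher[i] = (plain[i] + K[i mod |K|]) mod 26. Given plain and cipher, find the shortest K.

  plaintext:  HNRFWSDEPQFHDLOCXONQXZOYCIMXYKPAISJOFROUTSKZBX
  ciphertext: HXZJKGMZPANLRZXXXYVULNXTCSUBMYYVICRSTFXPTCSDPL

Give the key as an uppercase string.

  i= 0: H-H =  0 → A
  i= 1: X-N = 10 → K
  i= 2: Z-R =  8 → I
  i= 3: J-F =  4 → E
  i= 4: K-W = 14 → O
  i= 5: G-S = 14 → O
  i= 6: M-D =  9 → J
  i= 7: Z-E = 21 → V
  i= 8: P-P =  0 → A
  i= 9: A-Q = 10 → K
  i=10: N-F =  8 → I
  i=11: L-H =  4 → E
  i=12: R-D = 14 → O
  i=13: Z-L = 14 → O
  i=14: X-O =  9 → J
  i=15: X-C = 21 → V
  i=16: X-X =  0 → A
  i=17: Y-O = 10 → K
  i=18: V-N =  8 → I
  i=19: U-Q =  4 → E
  i=20: L-X = 14 → O
  i=21: N-Z = 14 → O
  i=22: X-O =  9 → J
  i=23: T-Y = 21 → V
  i=24: C-C =  0 → A
  i=25: S-I = 10 → K
  i=26: U-M =  8 → I
  i=27: B-X =  4 → E
  i=28: M-Y = 14 → O
  i=29: Y-K = 14 → O
  i=30: Y-P =  9 → J
  i=31: V-A = 21 → V
  i=32: I-I =  0 → A
  i=33: C-S = 10 → K
  i=34: R-J =  8 → I
  i=35: S-O =  4 → E
  i=36: T-F = 14 → O
  i=37: F-R = 14 → O
  i=38: X-O =  9 → J
  i=39: P-U = 21 → V
  i=40: T-T =  0 → A
  i=41: C-S = 10 → K
  i=42: S-K =  8 → I
  i=43: D-Z =  4 → E
  i=44: P-B = 14 → O
  i=45: L-X = 14 → O
  shifts repeat with period 8: AKIEOOJV

AKIEOOJV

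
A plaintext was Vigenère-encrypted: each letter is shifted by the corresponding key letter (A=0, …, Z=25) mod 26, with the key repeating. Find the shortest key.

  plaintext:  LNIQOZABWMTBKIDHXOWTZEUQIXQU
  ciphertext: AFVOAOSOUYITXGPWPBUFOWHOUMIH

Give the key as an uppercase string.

PSNYM

  i= 0: A-L = 15 → P
  i= 1: F-N = 18 → S
  i= 2: V-I = 13 → N
  i= 3: O-Q = 24 → Y
  i= 4: A-O = 12 → M
  i= 5: O-Z = 15 → P
  i= 6: S-A = 18 → S
  i= 7: O-B = 13 → N
  i= 8: U-W = 24 → Y
  i= 9: Y-M = 12 → M
  i=10: I-T = 15 → P
  i=11: T-B = 18 → S
  i=12: X-K = 13 → N
  i=13: G-I = 24 → Y
  i=14: P-D = 12 → M
  i=15: W-H = 15 → P
  i=16: P-X = 18 → S
  i=17: B-O = 13 → N
  i=18: U-W = 24 → Y
  i=19: F-T = 12 → M
  i=20: O-Z = 15 → P
  i=21: W-E = 18 → S
  i=22: H-U = 13 → N
  i=23: O-Q = 24 → Y
  i=24: U-I = 12 → M
  i=25: M-X = 15 → P
  i=26: I-Q = 18 → S
  i=27: H-U = 13 → N
  shifts repeat with period 5: PSNYM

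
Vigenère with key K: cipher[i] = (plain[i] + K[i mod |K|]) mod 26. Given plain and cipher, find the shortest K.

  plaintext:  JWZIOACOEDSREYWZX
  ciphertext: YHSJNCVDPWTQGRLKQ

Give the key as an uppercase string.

PLTBZCT

  i= 0: Y-J = 15 → P
  i= 1: H-W = 11 → L
  i= 2: S-Z = 19 → T
  i= 3: J-I =  1 → B
  i= 4: N-O = 25 → Z
  i= 5: C-A =  2 → C
  i= 6: V-C = 19 → T
  i= 7: D-O = 15 → P
  i= 8: P-E = 11 → L
  i= 9: W-D = 19 → T
  i=10: T-S =  1 → B
  i=11: Q-R = 25 → Z
  i=12: G-E =  2 → C
  i=13: R-Y = 19 → T
  i=14: L-W = 15 → P
  i=15: K-Z = 11 → L
  i=16: Q-X = 19 → T
  shifts repeat with period 7: PLTBZCT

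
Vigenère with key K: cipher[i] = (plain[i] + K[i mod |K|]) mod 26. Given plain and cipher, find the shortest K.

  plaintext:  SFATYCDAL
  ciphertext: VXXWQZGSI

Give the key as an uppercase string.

DSX

  i= 0: V-S =  3 → D
  i= 1: X-F = 18 → S
  i= 2: X-A = 23 → X
  i= 3: W-T =  3 → D
  i= 4: Q-Y = 18 → S
  i= 5: Z-C = 23 → X
  i= 6: G-D =  3 → D
  i= 7: S-A = 18 → S
  i= 8: I-L = 23 → X
  shifts repeat with period 3: DSX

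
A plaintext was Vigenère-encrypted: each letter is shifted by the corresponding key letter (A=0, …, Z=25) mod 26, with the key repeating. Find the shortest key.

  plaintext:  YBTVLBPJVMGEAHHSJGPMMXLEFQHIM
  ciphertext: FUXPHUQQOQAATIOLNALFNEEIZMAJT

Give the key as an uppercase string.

HTEUWTB

  i= 0: F-Y =  7 → H
  i= 1: U-B = 19 → T
  i= 2: X-T =  4 → E
  i= 3: P-V = 20 → U
  i= 4: H-L = 22 → W
  i= 5: U-B = 19 → T
  i= 6: Q-P =  1 → B
  i= 7: Q-J =  7 → H
  i= 8: O-V = 19 → T
  i= 9: Q-M =  4 → E
  i=10: A-G = 20 → U
  i=11: A-E = 22 → W
  i=12: T-A = 19 → T
  i=13: I-H =  1 → B
  i=14: O-H =  7 → H
  i=15: L-S = 19 → T
  i=16: N-J =  4 → E
  i=17: A-G = 20 → U
  i=18: L-P = 22 → W
  i=19: F-M = 19 → T
  i=20: N-M =  1 → B
  i=21: E-X =  7 → H
  i=22: E-L = 19 → T
  i=23: I-E =  4 → E
  i=24: Z-F = 20 → U
  i=25: M-Q = 22 → W
  i=26: A-H = 19 → T
  i=27: J-I =  1 → B
  i=28: T-M =  7 → H
  shifts repeat with period 7: HTEUWTB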